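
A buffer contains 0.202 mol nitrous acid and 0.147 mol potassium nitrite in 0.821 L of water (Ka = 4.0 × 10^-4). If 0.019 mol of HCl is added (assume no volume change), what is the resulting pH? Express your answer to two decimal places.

pH = 3.16

After neutralization: n(HNO2) = 0.221 mol, n(NO2-) = 0.128 mol.
pKa = −log(4.0 × 10^-4) = 3.398
pH = pKa + log(n_NO2-/n_HNO2) = 3.398 + log(0.128/0.221) = 3.398 + (-0.237)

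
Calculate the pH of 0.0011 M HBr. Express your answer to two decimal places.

pH = 2.96

HBr is a strong acid and dissociates completely, so [H+] = 0.0011 M.
pH = -log(0.0011) = 2.96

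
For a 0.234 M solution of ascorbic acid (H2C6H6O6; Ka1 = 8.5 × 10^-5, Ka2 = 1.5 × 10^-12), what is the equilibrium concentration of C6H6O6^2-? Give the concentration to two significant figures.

1.5 × 10^-12 M

First ionization gives [H+] ≈ [HC6H6O6-] = 4.46 × 10^-3 M.
Second step: Ka2 = [H+][C6H6O6^2-]/[HC6H6O6-] ≈ [C6H6O6^2-] (since [H+] ≈ [HC6H6O6-]).
So [C6H6O6^2-] ≈ Ka2.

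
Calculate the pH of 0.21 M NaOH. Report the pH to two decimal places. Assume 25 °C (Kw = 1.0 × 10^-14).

NaOH is a strong base; [OH-] = 0.21 M.
pOH = -log(0.21) = 0.68
pH = 14.00 - 0.68 = 13.32

pH = 13.32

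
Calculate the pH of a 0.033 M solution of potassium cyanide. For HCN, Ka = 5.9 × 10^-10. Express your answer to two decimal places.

CN- is the conjugate base of the weak acid HCN.
Kb = Kw/Ka = 1.0×10^-14 / 5.9 × 10^-10 = 1.69 × 10^-5
Kb = [OH-]²/(0.033 − [OH-]) = 1.69 × 10^-5
Assume [OH-] ≪ 0.033: [OH-] ≈ √(1.69 × 10^-5 × 0.033) = 7.47 × 10^-4 M
pOH = 3.13, so pH = 14.00 − pOH = 10.87

pH = 10.87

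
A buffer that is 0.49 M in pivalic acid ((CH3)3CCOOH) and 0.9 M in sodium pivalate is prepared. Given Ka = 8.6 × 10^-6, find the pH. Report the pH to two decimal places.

pKa = −log(8.6 × 10^-6) = 5.066
Using pH = pKa + log([base]/[acid]) with [base]/[acid] = 0.9/0.49:
pH = 5.066 + (+0.264) = 5.33

pH = 5.33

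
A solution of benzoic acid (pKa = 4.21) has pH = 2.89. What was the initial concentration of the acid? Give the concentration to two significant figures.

[H+] = 10^(-2.89) = 1.29 × 10^-3 M = x
Ka = 10^(−4.21) = 6.17 × 10^-5
Ka = x²/(C₀ − x) ⇒ C₀ = x + x²/Ka
C₀ = 1.29 × 10^-3 + (1.29 × 10^-3)²/(6.17 × 10^-5) = 2.83 × 10^-2 M

C₀ = 2.8 × 10^-2 M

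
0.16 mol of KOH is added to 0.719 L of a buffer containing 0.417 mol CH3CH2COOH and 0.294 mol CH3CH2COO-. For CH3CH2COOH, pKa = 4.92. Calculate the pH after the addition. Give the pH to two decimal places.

OH- converts CH3CH2COOH to CH3CH2COO-: CH3CH2COOH → 0.257 mol, CH3CH2COO- → 0.454 mol.
pH = pKa + log([A⁻]/[HA]) = 4.92 + log(0.454/0.257) = 4.92 +0.247

pH = 5.17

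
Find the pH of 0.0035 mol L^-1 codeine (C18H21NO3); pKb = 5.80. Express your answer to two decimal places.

pH = 9.87

C18H21NO3 + H2O ⇌ C18H22NO3+ + OH-
Kb = 10^(−5.80) = 1.58 × 10^-6
From the ICE table, Kb = [OH-]²/(0.0035 − [OH-]) = 1.58 × 10^-6.
Assume [OH-] ≪ 0.0035: [OH-] ≈ √(1.58 × 10^-6 × 0.0035) = 7.44 × 10^-5 M
Check: 2.1% ionized — well under 5%, approximation valid.
pOH = 4.13, so pH = 14.00 − pOH = 9.87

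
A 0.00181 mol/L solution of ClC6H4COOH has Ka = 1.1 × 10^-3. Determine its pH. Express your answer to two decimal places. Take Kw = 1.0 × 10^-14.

pH = 3.02

ClC6H4COOH ⇌ ClC6H4COO- + H+
From the ICE table, Ka = x²/(0.00181 − x) = 1.1 × 10^-3.
The 5% rule fails; solving x² + Ka·x − Ka·C₀ = 0 exactly:
x = (−Ka + √(Ka² + 4·Ka·C₀))/2 = 9.64 × 10^-4 M
pH = −log[H+] = −log(9.64 × 10^-4) = 3.02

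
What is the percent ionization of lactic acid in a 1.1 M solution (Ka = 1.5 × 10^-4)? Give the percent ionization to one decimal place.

1.2%

CH3CH(OH)COOH ⇌ CH3CH(OH)COO- + H+; let x = [H+] at equilibrium.
x ≈ √(Ka·C₀) = √(1.5 × 10^-4 × 1.1) = 1.28 × 10^-2 M
Fraction ionized = 1.28 × 10^-2 / 1.1 = 0.0116 → 1.2%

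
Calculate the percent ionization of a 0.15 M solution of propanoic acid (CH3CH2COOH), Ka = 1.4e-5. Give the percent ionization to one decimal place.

CH3CH2COOH ⇌ CH3CH2COO- + H+; let x = [H+] at equilibrium.
x ≈ √(Ka·C₀) = √(1.4 × 10^-5 × 0.15) = 1.45 × 10^-3 M
% ionization = x/C₀ × 100% = 1.45 × 10^-3/0.15 × 100% = 1.0%

1.0%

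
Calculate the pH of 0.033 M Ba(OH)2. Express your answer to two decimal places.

pH = 12.82

Ba(OH)2 is a strong base (each formula unit releases 2 OH-); [OH-] = 0.066 M.
pOH = -log(0.066) = 1.18
pH = 14.00 - 1.18 = 12.82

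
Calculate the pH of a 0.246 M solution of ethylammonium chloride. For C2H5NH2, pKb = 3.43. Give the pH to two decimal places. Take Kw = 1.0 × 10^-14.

pH = 5.59

C2H5NH3+ is the conjugate acid of the weak base C2H5NH2.
Kb = 10^(−3.43) = 3.72 × 10^-4
Ka = Kw/Kb = 1.0×10^-14 / 3.72 × 10^-4 = 2.69 × 10^-11
From the ICE table, Ka = x²/(0.246 − x) = 2.69 × 10^-11.
Since Ka ≪ C₀, x ≈ √(Ka·C₀) = 2.57 × 10^-6 M.
Check: 0.001% ionized — well under 5%, approximation valid.
pH = −log(2.57 × 10^-6) = 5.59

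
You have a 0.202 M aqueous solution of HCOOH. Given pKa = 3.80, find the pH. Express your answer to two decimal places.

pH = 2.25

HCOOH ⇌ HCOO- + H+
Ka = 10^(−3.80) = 1.58 × 10^-4
Ka = [H+]²/(0.202 − [H+]) = 1.58 × 10^-4
Assume [H+] ≪ 0.202: [H+] ≈ √(1.58 × 10^-4 × 0.202) = 5.65 × 10^-3 M
Check: 2.8% ionized — well under 5%, approximation valid.
pH = −log(5.65 × 10^-3) = 2.25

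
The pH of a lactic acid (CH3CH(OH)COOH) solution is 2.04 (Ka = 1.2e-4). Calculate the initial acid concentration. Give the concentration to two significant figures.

C₀ = 7.0 × 10^-1 M

[H+] = 10^(-2.04) = 9.12 × 10^-3 M = x
Ka = x²/(C₀ − x) ⇒ C₀ = x + x²/Ka
C₀ = 9.12 × 10^-3 + (9.12 × 10^-3)²/(1.2 × 10^-4) = 7.02 × 10^-1 M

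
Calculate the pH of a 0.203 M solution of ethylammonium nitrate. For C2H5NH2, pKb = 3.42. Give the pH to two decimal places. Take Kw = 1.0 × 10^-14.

pH = 5.64

C2H5NH3+ is the conjugate acid of the weak base C2H5NH2.
Kb = 10^(−3.42) = 3.80 × 10^-4
Ka = Kw/Kb = 1.0×10^-14 / 3.80 × 10^-4 = 2.63 × 10^-11
From the ICE table, Ka = x²/(0.203 − x) = 2.63 × 10^-11.
Since Ka ≪ C₀, x ≈ √(Ka·C₀) = 2.31 × 10^-6 M.
(x/C₀ = 0.0011% < 5%, so the approximation holds.)
pH = −log(2.31 × 10^-6) = 5.64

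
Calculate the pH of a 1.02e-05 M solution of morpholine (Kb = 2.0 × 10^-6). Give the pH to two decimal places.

pH = 8.56

C4H8ONH + H2O ⇌ C4H8ONH2+ + OH-
Kb = x²/(1.02e-05 − x) = 2.0 × 10^-6
x is not negligible relative to C₀; solve x² + 2e-06·x − 2.04e-11 = 0.
x = (−Kb + √(Kb² + 4·Kb·C₀))/2 = 3.63 × 10^-6 M
pOH = 5.44, so pH = 14.00 − pOH = 8.56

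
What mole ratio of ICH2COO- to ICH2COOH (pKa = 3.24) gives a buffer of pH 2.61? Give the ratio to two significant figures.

pH = pKa + log(r) ⇒ log(r) = 2.61 − 3.24 = -0.63
r = [ICH2COO-]/[ICH2COOH] = 10^(-0.63) = 0.234

ratio = 0.23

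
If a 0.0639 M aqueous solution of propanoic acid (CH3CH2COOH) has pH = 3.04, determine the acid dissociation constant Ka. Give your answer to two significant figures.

Ka = 1.3 × 10^-5

[H+] = 10^(-3.04) = 9.12 × 10^-4 M
At equilibrium [HA] = 0.0639 − 9.12 × 10^-4 = 6.30 × 10^-2 M
Ka = [H+][A-]/[HA] = (9.12 × 10^-4)² / 6.30 × 10^-2 = 1.3 × 10^-5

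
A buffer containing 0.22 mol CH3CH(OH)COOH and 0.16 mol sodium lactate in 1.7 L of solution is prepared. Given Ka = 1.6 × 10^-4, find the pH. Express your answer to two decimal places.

pKa = −log(1.6 × 10^-4) = 3.796
Using pH = pKa + log([base]/[acid]) with [base]/[acid] = 0.16/0.22:
pH = 3.796 + (-0.138) = 3.66

pH = 3.66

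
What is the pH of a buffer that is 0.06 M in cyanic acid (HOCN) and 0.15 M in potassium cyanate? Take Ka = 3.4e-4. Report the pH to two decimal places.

pKa = −log(3.4 × 10^-4) = 3.469
Using pH = pKa + log([base]/[acid]) with [base]/[acid] = 0.15/0.06:
pH = 3.469 + (+0.398) = 3.87

pH = 3.87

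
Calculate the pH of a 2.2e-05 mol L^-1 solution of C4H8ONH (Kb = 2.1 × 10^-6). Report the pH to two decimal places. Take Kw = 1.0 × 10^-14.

C4H8ONH + H2O ⇌ C4H8ONH2+ + OH-
Kb = x²/(2.2e-05 − x) = 2.1 × 10^-6
x is not negligible relative to C₀; solve x² + 2.1e-06·x − 4.62e-11 = 0.
x = (−Kb + √(Kb² + 4·Kb·C₀))/2 = 5.83 × 10^-6 M
pOH = 5.23, so pH = 14.00 − pOH = 8.77

pH = 8.77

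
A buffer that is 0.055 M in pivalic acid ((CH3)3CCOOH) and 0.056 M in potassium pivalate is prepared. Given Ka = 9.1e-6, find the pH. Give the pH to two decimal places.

pH = 5.05

pKa = −log(9.1 × 10^-6) = 5.041
Using pH = pKa + log([base]/[acid]) with [base]/[acid] = 0.056/0.055:
pH = 5.041 + (+0.008) = 5.05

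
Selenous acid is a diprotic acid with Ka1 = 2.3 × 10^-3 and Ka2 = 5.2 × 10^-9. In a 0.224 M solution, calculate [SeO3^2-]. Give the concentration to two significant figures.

First ionization gives [H+] ≈ [HSeO3-] = 2.16 × 10^-2 M.
Second step: Ka2 = [H+][SeO3^2-]/[HSeO3-] ≈ [SeO3^2-] (since [H+] ≈ [HSeO3-]).
So [SeO3^2-] ≈ Ka2.

5.2 × 10^-9 M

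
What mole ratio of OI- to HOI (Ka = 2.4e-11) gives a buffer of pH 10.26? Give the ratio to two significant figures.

pKa = -log(2.4 × 10^-11) = 10.620
pH = pKa + log(r) ⇒ log(r) = 10.26 − 10.620 = -0.360
r = [OI-]/[HOI] = 10^(-0.360) = 0.437

ratio = 0.44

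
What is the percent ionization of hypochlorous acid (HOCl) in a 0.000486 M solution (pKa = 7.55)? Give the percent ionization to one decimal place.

0.8%

HOCl ⇌ OCl- + H+; let x = [H+] at equilibrium.
Ka = 10^(−7.55) = 2.82 × 10^-8
x ≈ √(Ka·C₀) = √(2.82 × 10^-8 × 0.000486) = 3.70 × 10^-6 M
% ionization = x/C₀ × 100% = 3.70 × 10^-6/0.000486 × 100% = 0.8%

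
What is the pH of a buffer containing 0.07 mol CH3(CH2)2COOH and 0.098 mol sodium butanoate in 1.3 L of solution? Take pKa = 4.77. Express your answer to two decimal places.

pH = 4.92

pH = pKa + log([A⁻]/[HA]) = 4.77 + log(0.098/0.07)
pH = 4.77 + (+0.146) = 4.92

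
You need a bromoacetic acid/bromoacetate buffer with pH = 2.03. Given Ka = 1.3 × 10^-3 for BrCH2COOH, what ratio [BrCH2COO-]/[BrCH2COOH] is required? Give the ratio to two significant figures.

pKa = -log(1.3 × 10^-3) = 2.886
pH = pKa + log(r) ⇒ log(r) = 2.03 − 2.886 = -0.856
r = [BrCH2COO-]/[BrCH2COOH] = 10^(-0.856) = 0.139

ratio = 0.14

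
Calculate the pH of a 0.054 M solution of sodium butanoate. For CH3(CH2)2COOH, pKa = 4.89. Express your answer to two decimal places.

CH3(CH2)2COO- is the conjugate base of the weak acid CH3(CH2)2COOH.
Ka = 10^(−4.89) = 1.29 × 10^-5
Kb = Kw/Ka = 1.0×10^-14 / 1.29 × 10^-5 = 7.75 × 10^-10
From the ICE table, Kb = x²/(0.054 − x) = 7.75 × 10^-10.
Neglecting x in the denominator: x = √(7.75 × 10^-10 × 0.054) = 6.47 × 10^-6 M
pOH = 5.19, so pH = 14.00 − pOH = 8.81

pH = 8.81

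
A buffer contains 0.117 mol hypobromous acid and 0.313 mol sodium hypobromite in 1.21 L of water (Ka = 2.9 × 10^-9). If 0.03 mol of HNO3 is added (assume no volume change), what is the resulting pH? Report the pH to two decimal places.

Added H+ converts OBr- to HOBr: HOBr → 0.147 mol, OBr- → 0.283 mol.
pKa = −log(2.9 × 10^-9) = 8.538
Henderson–Hasselbalch with mole ratio 0.283/0.147: pH = 8.538 + (+0.284)

pH = 8.82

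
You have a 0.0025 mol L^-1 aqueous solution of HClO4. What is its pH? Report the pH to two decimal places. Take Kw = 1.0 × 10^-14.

pH = 2.60

HClO4 is a strong acid and dissociates completely, so [H+] = 0.0025 M.
pH = -log(0.0025) = 2.60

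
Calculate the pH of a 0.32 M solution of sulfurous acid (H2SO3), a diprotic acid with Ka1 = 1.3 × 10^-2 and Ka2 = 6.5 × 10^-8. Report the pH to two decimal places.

Since Ka1 ≫ Ka2, the first ionization dominates [H+].
Ka1 = x²/(0.32 − x) = 1.3 × 10^-2
Solving the quadratic: x = (−Ka1 + √(Ka1² + 4·Ka1·C₀))/2 = 5.83 × 10^-2 M
pH = −log(5.83 × 10^-2) = 1.23

pH = 1.23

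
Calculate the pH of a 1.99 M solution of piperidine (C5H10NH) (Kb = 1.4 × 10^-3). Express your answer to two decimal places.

pH = 12.72

C5H10NH + H2O ⇌ C5H10NH2+ + OH-
Kb = [OH-]²/(1.99 − [OH-]) = 1.4 × 10^-3
Since Kb ≪ C₀, [OH-] ≈ √(Kb·C₀) = 5.28 × 10^-2 M.
([OH-]/C₀ = 2.7% < 5%, so the approximation holds.)
pOH = −log(5.28 × 10^-2) = 1.28; pH = 14.00 − 1.28 = 12.72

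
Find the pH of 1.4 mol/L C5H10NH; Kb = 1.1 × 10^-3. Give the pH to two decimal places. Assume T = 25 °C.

pH = 12.59

C5H10NH + H2O ⇌ C5H10NH2+ + OH-
From the ICE table, Kb = [OH-]²/(1.4 − [OH-]) = 1.1 × 10^-3.
Assume [OH-] ≪ 1.4: [OH-] ≈ √(1.1 × 10^-3 × 1.4) = 3.92 × 10^-2 M
Check: 2.8% ionized — well under 5%, approximation valid.
pOH = 1.41, so pH = 14.00 − pOH = 12.59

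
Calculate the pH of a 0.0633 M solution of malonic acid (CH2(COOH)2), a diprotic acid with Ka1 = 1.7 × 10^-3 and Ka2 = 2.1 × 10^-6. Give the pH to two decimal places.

pH = 2.02

Since Ka1 ≫ Ka2, the first ionization dominates [H+].
Ka1 = x²/(0.0633 − x) = 1.7 × 10^-3
Solving the quadratic: x = (−Ka1 + √(Ka1² + 4·Ka1·C₀))/2 = 9.56 × 10^-3 M
pH = −log(9.56 × 10^-3) = 2.02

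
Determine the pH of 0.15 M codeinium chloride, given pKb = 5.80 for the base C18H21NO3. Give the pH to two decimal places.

pH = 4.51

C18H22NO3+ is the conjugate acid of the weak base C18H21NO3.
Kb = 10^(−5.80) = 1.58 × 10^-6
Ka = Kw/Kb = 1.0×10^-14 / 1.58 × 10^-6 = 6.33 × 10^-9
From the ICE table, Ka = [H+]²/(0.15 − [H+]) = 6.33 × 10^-9.
Since Ka ≪ C₀, [H+] ≈ √(Ka·C₀) = 3.08 × 10^-5 M.
Check: 0.021% ionized — well under 5%, approximation valid.
pH = −log[H+] = −log(3.08 × 10^-5) = 4.51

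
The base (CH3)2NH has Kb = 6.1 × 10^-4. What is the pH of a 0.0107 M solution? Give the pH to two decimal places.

(CH3)2NH + H2O ⇌ (CH3)2NH2+ + OH-
From the ICE table, Kb = x²/(0.0107 − x) = 6.1 × 10^-4.
x is not negligible relative to C₀; solve x² + 0.00061·x − 6.53e-06 = 0.
x = [−0.00061 + √(0.00061² + 2.61e-05)]/2 = 2.27 × 10^-3 M
pOH = −log(2.27 × 10^-3) = 2.64; pH = 14.00 − 2.64 = 11.36

pH = 11.36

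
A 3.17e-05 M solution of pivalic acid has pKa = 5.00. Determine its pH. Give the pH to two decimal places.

(CH3)3CCOOH ⇌ (CH3)3CCOO- + H+
Ka = 10^(−5.00) = 1.00 × 10^-5
Ka = [H+]²/(3.17e-05 − [H+]) = 1.00 × 10^-5
Here C₀/Ka ≈ 3.17, so the small-[H+] approximation fails. Use the quadratic:
[H+] = (−Ka + √(Ka² + 4·Ka·C₀))/2 = 1.35 × 10^-5 M
pH = −log[H+] = −log(1.35 × 10^-5) = 4.87

pH = 4.87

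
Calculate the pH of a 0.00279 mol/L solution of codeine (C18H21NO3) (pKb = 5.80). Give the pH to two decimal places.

pH = 9.82

C18H21NO3 + H2O ⇌ C18H22NO3+ + OH-
Kb = 10^(−5.80) = 1.58 × 10^-6
Let x = [OH-] at equilibrium. Kb = x²/(0.00279 − x).
Since Kb ≪ C₀, x ≈ √(Kb·C₀) = 6.64 × 10^-5 M.
(x/C₀ = 2.4% < 5%, so the approximation holds.)
pOH = 4.18, so pH = 14.00 − pOH = 9.82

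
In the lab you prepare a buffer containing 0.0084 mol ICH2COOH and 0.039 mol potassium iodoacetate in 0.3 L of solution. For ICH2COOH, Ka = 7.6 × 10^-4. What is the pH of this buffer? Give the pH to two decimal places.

pH = 3.79

pKa = −log(7.6 × 10^-4) = 3.119
pH = pKa + log([A⁻]/[HA]) = 3.119 + log(0.039/0.0084)
pH = 3.119 + (+0.667) = 3.79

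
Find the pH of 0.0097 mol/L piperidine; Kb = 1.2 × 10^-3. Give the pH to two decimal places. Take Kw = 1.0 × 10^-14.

C5H10NH + H2O ⇌ C5H10NH2+ + OH-
From the ICE table, Kb = [OH-]²/(0.0097 − [OH-]) = 1.2 × 10^-3.
Here C₀/Kb ≈ 8.08, so the small-[OH-] approximation fails. Use the quadratic:
[OH-] = [−0.0012 + √(0.0012² + 4.66e-05)]/2 = 2.86 × 10^-3 M
pOH = −log(2.86 × 10^-3) = 2.54; pH = 14.00 − 2.54 = 11.46

pH = 11.46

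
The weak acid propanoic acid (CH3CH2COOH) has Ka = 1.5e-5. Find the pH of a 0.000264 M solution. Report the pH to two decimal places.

CH3CH2COOH ⇌ CH3CH2COO- + H+
From the ICE table, Ka = [H+]²/(0.000264 − [H+]) = 1.5 × 10^-5.
[H+] is not negligible relative to C₀; solve [H+]² + 1.5e-05·[H+] − 3.96e-09 = 0.
[H+] = (−Ka + √(Ka² + 4·Ka·C₀))/2 = 5.59 × 10^-5 M
pH = −log[H+] = −log(5.59 × 10^-5) = 4.25

pH = 4.25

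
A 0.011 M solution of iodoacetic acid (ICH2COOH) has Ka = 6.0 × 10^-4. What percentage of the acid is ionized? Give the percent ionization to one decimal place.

20.8%

ICH2COOH ⇌ ICH2COO- + H+; let x = [H+] at equilibrium.
Solve x² + 0.0006x − 6.6e-06 = 0 → x = 2.29 × 10^-3 M
Fraction ionized = 2.29 × 10^-3 / 0.011 = 0.2082 → 20.8%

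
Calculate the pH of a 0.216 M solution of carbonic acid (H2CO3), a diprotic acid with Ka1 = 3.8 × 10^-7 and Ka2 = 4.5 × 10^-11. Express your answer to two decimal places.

pH = 3.54

Ka1 ≫ Ka2, so treat the first dissociation as the only significant source of H+.
Ka1 = x²/(0.216 − x) = 3.8 × 10^-7
x ≈ √(3.8 × 10^-7 × 0.216) = 2.86 × 10^-4 M
pH = −log(2.86 × 10^-4) = 3.54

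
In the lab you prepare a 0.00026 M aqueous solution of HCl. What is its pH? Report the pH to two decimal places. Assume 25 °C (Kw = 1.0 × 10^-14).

HCl is a strong acid and dissociates completely, so [H+] = 0.00026 M.
pH = -log(0.00026) = 3.59

pH = 3.59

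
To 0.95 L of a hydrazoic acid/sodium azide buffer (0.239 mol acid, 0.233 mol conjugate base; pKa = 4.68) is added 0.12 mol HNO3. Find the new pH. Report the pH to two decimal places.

Added H+ converts N3- to HN3: HN3 → 0.359 mol, N3- → 0.113 mol.
Henderson–Hasselbalch with mole ratio 0.113/0.359: pH = 4.68 + (-0.502)

pH = 4.18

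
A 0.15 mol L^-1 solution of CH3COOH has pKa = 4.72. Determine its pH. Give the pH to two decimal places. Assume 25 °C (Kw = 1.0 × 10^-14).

CH3COOH ⇌ CH3COO- + H+
Ka = 10^(−4.72) = 1.91 × 10^-5
Ka = x²/(0.15 − x) = 1.91 × 10^-5
Assume x ≪ 0.15: x ≈ √(1.91 × 10^-5 × 0.15) = 1.69 × 10^-3 M
pH = −log[H+] = −log(1.69 × 10^-3) = 2.77

pH = 2.77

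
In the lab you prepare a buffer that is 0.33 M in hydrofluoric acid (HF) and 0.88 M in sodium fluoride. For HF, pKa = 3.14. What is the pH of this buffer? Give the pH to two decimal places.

pH = 3.57

Using pH = pKa + log([base]/[acid]) with [base]/[acid] = 0.88/0.33:
pH = 3.14 + (+0.426) = 3.57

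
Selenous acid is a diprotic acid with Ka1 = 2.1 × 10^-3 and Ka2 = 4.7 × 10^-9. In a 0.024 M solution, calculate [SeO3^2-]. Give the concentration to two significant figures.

First ionization gives [H+] ≈ [HSeO3-] = 6.13 × 10^-3 M.
Second step: Ka2 = [H+][SeO3^2-]/[HSeO3-] ≈ [SeO3^2-] (since [H+] ≈ [HSeO3-]).
So [SeO3^2-] ≈ Ka2.

4.7 × 10^-9 M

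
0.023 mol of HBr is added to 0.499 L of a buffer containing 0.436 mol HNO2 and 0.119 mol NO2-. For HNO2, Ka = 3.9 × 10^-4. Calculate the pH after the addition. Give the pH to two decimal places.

Added H+ converts NO2- to HNO2: HNO2 → 0.459 mol, NO2- → 0.096 mol.
pKa = −log(3.9 × 10^-4) = 3.409
pH = pKa + log(n_NO2-/n_HNO2) = 3.409 + log(0.096/0.459) = 3.409 + (-0.680)

pH = 2.73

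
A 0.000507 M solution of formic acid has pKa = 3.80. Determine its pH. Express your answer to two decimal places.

pH = 3.67

HCOOH ⇌ HCOO- + H+
Ka = 10^(−3.80) = 1.58 × 10^-4
Ka = [H+]²/(0.000507 − [H+]) = 1.58 × 10^-4
The 5% rule fails; solving [H+]² + Ka·[H+] − Ka·C₀ = 0 exactly:
[H+] = [−0.000158 + √(0.000158² + 3.2e-07)]/2 = 2.15 × 10^-4 M
pH = −log[H+] = −log(2.15 × 10^-4) = 3.67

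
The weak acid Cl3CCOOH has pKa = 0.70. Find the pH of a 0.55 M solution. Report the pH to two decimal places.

Cl3CCOOH ⇌ Cl3CCOO- + H+
Ka = 10^(−0.70) = 2.00 × 10^-1
Let x = [H+] at equilibrium. Ka = x²/(0.55 − x).
Here C₀/Ka ≈ 2.75, so the small-x approximation fails. Use the quadratic:
x = (−Ka + √(Ka² + 4·Ka·C₀))/2 = 2.46 × 10^-1 M
pH = −log(2.46 × 10^-1) = 0.61

pH = 0.61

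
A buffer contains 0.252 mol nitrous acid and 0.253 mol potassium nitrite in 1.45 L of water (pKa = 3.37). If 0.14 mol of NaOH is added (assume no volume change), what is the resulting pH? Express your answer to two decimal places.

pH = 3.92

After neutralization: n(HNO2) = 0.112 mol, n(NO2-) = 0.393 mol.
pH = pKa + log([A⁻]/[HA]) = 3.37 + log(0.393/0.112) = 3.37 +0.545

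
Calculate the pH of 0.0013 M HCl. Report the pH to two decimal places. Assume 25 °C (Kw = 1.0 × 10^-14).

HCl is a strong acid and dissociates completely, so [H+] = 0.0013 M.
pH = -log(0.0013) = 2.89

pH = 2.89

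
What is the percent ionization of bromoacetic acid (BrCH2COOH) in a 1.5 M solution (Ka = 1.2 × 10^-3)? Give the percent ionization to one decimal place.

BrCH2COOH ⇌ BrCH2COO- + H+; let x = [H+] at equilibrium.
x ≈ √(Ka·C₀) = √(1.2 × 10^-3 × 1.5) = 4.24 × 10^-2 M
% ionization = x/C₀ × 100% = 4.24 × 10^-2/1.5 × 100% = 2.8%

2.8%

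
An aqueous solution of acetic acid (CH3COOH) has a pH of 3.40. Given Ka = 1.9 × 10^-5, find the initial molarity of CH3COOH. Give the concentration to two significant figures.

[H+] = 10^(-3.40) = 3.98 × 10^-4 M = x
Ka = x²/(C₀ − x) ⇒ C₀ = x + x²/Ka
C₀ = 3.98 × 10^-4 + (3.98 × 10^-4)²/(1.9 × 10^-5) = 8.74 × 10^-3 M

C₀ = 8.7 × 10^-3 M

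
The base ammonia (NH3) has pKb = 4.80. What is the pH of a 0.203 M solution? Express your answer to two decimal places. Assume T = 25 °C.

pH = 11.25

NH3 + H2O ⇌ NH4+ + OH-
Kb = 10^(−4.80) = 1.58 × 10^-5
Kb = [OH-]²/(0.203 − [OH-]) = 1.58 × 10^-5
Neglecting [OH-] in the denominator: [OH-] = √(1.58 × 10^-5 × 0.203) = 1.79 × 10^-3 M
Check: 0.88% ionized — well under 5%, approximation valid.
pOH = −log(1.79 × 10^-3) = 2.75; pH = 14.00 − 2.75 = 11.25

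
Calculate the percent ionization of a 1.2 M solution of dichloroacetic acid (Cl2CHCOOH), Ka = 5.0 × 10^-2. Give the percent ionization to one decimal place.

Cl2CHCOOH ⇌ Cl2CHCOO- + H+; let x = [H+] at equilibrium.
Solve x² + 0.05x − 0.06 = 0 → x = 2.21 × 10^-1 M
% ionization = x/C₀ × 100% = 2.21 × 10^-1/1.2 × 100% = 18.4%

18.4%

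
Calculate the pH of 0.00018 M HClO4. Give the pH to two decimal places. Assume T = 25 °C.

HClO4 is a strong acid and dissociates completely, so [H+] = 0.00018 M.
pH = -log(0.00018) = 3.74

pH = 3.74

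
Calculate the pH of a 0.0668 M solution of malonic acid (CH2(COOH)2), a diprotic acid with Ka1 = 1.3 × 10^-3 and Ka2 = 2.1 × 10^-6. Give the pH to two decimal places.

Since Ka1 ≫ Ka2, the first ionization dominates [H+].
Ka1 = x²/(0.0668 − x) = 1.3 × 10^-3
Solving the quadratic: x = (−Ka1 + √(Ka1² + 4·Ka1·C₀))/2 = 8.69 × 10^-3 M
pH = −log(8.69 × 10^-3) = 2.06

pH = 2.06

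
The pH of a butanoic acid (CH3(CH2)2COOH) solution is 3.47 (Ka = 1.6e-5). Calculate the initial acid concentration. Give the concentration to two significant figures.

C₀ = 7.5 × 10^-3 M

[H+] = 10^(-3.47) = 3.39 × 10^-4 M = x
Ka = x²/(C₀ − x) ⇒ C₀ = x + x²/Ka
C₀ = 3.39 × 10^-4 + (3.39 × 10^-4)²/(1.6 × 10^-5) = 7.52 × 10^-3 M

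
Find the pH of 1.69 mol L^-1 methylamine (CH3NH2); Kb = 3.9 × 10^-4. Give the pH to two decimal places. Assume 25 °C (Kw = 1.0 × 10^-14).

pH = 12.41

CH3NH2 + H2O ⇌ CH3NH3+ + OH-
Kb = [OH-]²/(1.69 − [OH-]) = 3.9 × 10^-4
Neglecting [OH-] in the denominator: [OH-] = √(3.9 × 10^-4 × 1.69) = 2.57 × 10^-2 M
Check: 1.5% ionized — well under 5%, approximation valid.
pOH = 1.59, so pH = 14.00 − pOH = 12.41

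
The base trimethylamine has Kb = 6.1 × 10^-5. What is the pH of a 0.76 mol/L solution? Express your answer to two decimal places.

pH = 11.83

(CH3)3N + H2O ⇌ (CH3)3NH+ + OH-
Kb = [OH-]²/(0.76 − [OH-]) = 6.1 × 10^-5
Neglecting [OH-] in the denominator: [OH-] = √(6.1 × 10^-5 × 0.76) = 6.81 × 10^-3 M
pOH = 2.17, so pH = 14.00 − pOH = 11.83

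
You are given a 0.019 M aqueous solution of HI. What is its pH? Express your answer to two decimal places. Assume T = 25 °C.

pH = 1.72

HI is a strong acid and dissociates completely, so [H+] = 0.019 M.
pH = -log(0.019) = 1.72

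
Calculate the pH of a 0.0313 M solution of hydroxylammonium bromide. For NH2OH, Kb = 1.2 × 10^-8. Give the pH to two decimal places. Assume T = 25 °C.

NH3OH+ is the conjugate acid of the weak base NH2OH.
Ka = Kw/Kb = 1.0×10^-14 / 1.2 × 10^-8 = 8.33 × 10^-7
From the ICE table, Ka = [H+]²/(0.0313 − [H+]) = 8.33 × 10^-7.
Since Ka ≪ C₀, [H+] ≈ √(Ka·C₀) = 1.61 × 10^-4 M.
pH = −log(1.61 × 10^-4) = 3.79

pH = 3.79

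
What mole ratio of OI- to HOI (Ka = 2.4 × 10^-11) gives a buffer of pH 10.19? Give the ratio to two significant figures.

ratio = 0.37

pKa = -log(2.4 × 10^-11) = 10.620
pH = pKa + log(r) ⇒ log(r) = 10.19 − 10.620 = -0.430
r = [OI-]/[HOI] = 10^(-0.430) = 0.372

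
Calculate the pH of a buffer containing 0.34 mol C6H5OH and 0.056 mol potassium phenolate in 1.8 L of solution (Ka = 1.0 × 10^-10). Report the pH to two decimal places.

pH = 9.22

pKa = −log(1.0 × 10^-10) = 10.000
pH = pKa + log([A⁻]/[HA]) = 10.000 + log(0.056/0.34)
pH = 10.000 + (-0.783) = 9.22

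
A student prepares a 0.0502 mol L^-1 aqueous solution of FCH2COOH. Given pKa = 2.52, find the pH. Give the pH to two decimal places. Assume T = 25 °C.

pH = 1.96

FCH2COOH ⇌ FCH2COO- + H+
Ka = 10^(−2.52) = 3.02 × 10^-3
Let x = [H+] at equilibrium. Ka = x²/(0.0502 − x).
Here C₀/Ka ≈ 16.6, so the small-x approximation fails. Use the quadratic:
x = [−0.00302 + √(0.00302² + 0.000606)]/2 = 1.09 × 10^-2 M
pH = −log[H+] = −log(1.09 × 10^-2) = 1.96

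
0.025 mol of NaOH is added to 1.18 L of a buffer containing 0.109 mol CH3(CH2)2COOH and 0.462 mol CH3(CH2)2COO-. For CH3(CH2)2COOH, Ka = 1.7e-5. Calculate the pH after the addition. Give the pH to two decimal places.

After neutralization: n(CH3(CH2)2COOH) = 0.084 mol, n(CH3(CH2)2COO-) = 0.487 mol.
pKa = −log(1.7 × 10^-5) = 4.770
pH = pKa + log([A⁻]/[HA]) = 4.770 + log(0.487/0.084) = 4.770 +0.763

pH = 5.53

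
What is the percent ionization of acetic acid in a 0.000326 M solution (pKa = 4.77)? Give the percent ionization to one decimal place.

20.4%

CH3COOH ⇌ CH3COO- + H+; let x = [H+] at equilibrium.
Ka = 10^(−4.77) = 1.70 × 10^-5
Solve x² + 1.7e-05x − 5.54e-09 = 0 → x = 6.64 × 10^-5 M
% ionization = x/C₀ × 100% = 6.64 × 10^-5/0.000326 × 100% = 20.4%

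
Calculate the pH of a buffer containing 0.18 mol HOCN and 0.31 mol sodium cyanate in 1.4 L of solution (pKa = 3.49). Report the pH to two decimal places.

pH = pKa + log([A⁻]/[HA]) = 3.49 + log(0.31/0.18)
pH = 3.49 + (+0.236) = 3.73

pH = 3.73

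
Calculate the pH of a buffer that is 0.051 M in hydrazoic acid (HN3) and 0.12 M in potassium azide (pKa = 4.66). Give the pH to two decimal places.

Using pH = pKa + log([base]/[acid]) with [base]/[acid] = 0.12/0.051:
pH = 4.66 + (+0.372) = 5.03

pH = 5.03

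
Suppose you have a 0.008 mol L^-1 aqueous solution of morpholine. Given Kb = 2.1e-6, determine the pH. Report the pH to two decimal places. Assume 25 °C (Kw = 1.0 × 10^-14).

pH = 10.11

C4H8ONH + H2O ⇌ C4H8ONH2+ + OH-
Kb = [OH-]²/(0.008 − [OH-]) = 2.1 × 10^-6
Assume [OH-] ≪ 0.008: [OH-] ≈ √(2.1 × 10^-6 × 0.008) = 1.30 × 10^-4 M
pOH = 3.89, so pH = 14.00 − pOH = 10.11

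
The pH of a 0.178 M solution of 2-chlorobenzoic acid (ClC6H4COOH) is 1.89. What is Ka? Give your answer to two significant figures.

[H+] = 10^(-1.89) = 1.29 × 10^-2 M
At equilibrium [HA] = 0.178 − 1.29 × 10^-2 = 1.65 × 10^-1 M
Ka = [H+][A-]/[HA] = (1.29 × 10^-2)² / 1.65 × 10^-1 = 1.0 × 10^-3

Ka = 1.0 × 10^-3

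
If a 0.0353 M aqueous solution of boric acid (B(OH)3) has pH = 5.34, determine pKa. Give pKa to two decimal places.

pKa = 9.23

[H+] = 10^(-5.34) = 4.57 × 10^-6 M
At equilibrium [HA] = 0.0353 − 4.57 × 10^-6 = 3.53 × 10^-2 M
Ka = [H+][A-]/[HA] = (4.57 × 10^-6)² / 3.53 × 10^-2 = 5.92 × 10^-10
pKa = -log(5.92 × 10^-10) = 9.23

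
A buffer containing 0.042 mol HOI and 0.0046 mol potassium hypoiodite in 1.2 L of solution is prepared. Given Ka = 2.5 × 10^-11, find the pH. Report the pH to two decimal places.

pKa = −log(2.5 × 10^-11) = 10.602
Henderson–Hasselbalch: pH = pKa + log([OI-]/[HOI]) = 10.602 + log(0.0046/0.042)
pH = 10.602 + (-0.960) = 9.64

pH = 9.64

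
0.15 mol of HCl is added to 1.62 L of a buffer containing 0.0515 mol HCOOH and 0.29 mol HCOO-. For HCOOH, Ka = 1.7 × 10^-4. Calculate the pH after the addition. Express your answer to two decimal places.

pH = 3.61

After neutralization: n(HCOOH) = 0.201 mol, n(HCOO-) = 0.14 mol.
pKa = −log(1.7 × 10^-4) = 3.770
pH = pKa + log([A⁻]/[HA]) = 3.770 + log(0.14/0.201) = 3.770 -0.157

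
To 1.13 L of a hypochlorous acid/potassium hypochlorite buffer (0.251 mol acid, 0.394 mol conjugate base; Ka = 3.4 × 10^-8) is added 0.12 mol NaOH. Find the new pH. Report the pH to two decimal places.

OH- converts HOCl to OCl-: HOCl → 0.131 mol, OCl- → 0.514 mol.
pKa = −log(3.4 × 10^-8) = 7.469
pH = pKa + log(n_OCl-/n_HOCl) = 7.469 + log(0.514/0.131) = 7.469 + (+0.594)

pH = 8.06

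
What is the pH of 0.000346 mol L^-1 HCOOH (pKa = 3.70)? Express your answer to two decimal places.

pH = 3.74

HCOOH ⇌ HCOO- + H+
Ka = 10^(−3.70) = 2.00 × 10^-4
From the ICE table, Ka = [H+]²/(0.000346 − [H+]) = 2.00 × 10^-4.
[H+] is not negligible relative to C₀; solve [H+]² + 0.0002·[H+] − 6.92e-08 = 0.
[H+] = [−0.0002 + √(0.0002² + 2.77e-07)]/2 = 1.81 × 10^-4 M
pH = −log(1.81 × 10^-4) = 3.74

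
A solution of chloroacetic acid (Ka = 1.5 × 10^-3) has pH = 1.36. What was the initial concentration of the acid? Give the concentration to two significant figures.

[H+] = 10^(-1.36) = 4.37 × 10^-2 M = x
Ka = x²/(C₀ − x) ⇒ C₀ = x + x²/Ka
C₀ = 4.37 × 10^-2 + (4.37 × 10^-2)²/(1.5 × 10^-3) = 1.32 M

C₀ = 1.3 M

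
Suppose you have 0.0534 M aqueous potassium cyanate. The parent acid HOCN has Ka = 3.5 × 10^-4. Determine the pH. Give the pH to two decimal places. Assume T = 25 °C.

pH = 8.09

OCN- is the conjugate base of the weak acid HOCN.
Kb = Kw/Ka = 1.0×10^-14 / 3.5 × 10^-4 = 2.86 × 10^-11
From the ICE table, Kb = [OH-]²/(0.0534 − [OH-]) = 2.86 × 10^-11.
Neglecting [OH-] in the denominator: [OH-] = √(2.86 × 10^-11 × 0.0534) = 1.24 × 10^-6 M
([OH-]/C₀ = 0.0023% < 5%, so the approximation holds.)
pOH = 5.91, so pH = 14.00 − pOH = 8.09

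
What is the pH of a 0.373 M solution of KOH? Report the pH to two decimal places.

pH = 13.57

KOH is a strong base; [OH-] = 0.373 M.
pOH = -log(0.373) = 0.43
pH = 14.00 - 0.43 = 13.57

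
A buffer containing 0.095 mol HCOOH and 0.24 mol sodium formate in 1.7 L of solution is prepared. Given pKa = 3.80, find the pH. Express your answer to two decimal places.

Henderson–Hasselbalch: pH = pKa + log([HCOO-]/[HCOOH]) = 3.80 + log(0.24/0.095)
pH = 3.80 + (+0.402) = 4.20

pH = 4.20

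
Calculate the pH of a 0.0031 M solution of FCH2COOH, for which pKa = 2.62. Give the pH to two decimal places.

FCH2COOH ⇌ FCH2COO- + H+
Ka = 10^(−2.62) = 2.40 × 10^-3
From the ICE table, Ka = [H+]²/(0.0031 − [H+]) = 2.40 × 10^-3.
Here C₀/Ka ≈ 1.29, so the small-[H+] approximation fails. Use the quadratic:
[H+] = [−0.0024 + √(0.0024² + 2.98e-05)]/2 = 1.78 × 10^-3 M
pH = −log(1.78 × 10^-3) = 2.75

pH = 2.75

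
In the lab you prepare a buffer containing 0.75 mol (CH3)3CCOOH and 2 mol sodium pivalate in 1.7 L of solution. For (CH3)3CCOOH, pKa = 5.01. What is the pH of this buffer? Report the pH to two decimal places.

pH = 5.44

Using pH = pKa + log([base]/[acid]) with [base]/[acid] = 2/0.75:
pH = 5.01 + (+0.426) = 5.44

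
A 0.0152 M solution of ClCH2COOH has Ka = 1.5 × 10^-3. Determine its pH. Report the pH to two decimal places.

ClCH2COOH ⇌ ClCH2COO- + H+
From the ICE table, Ka = [H+]²/(0.0152 − [H+]) = 1.5 × 10^-3.
[H+] is not negligible relative to C₀; solve [H+]² + 0.0015·[H+] − 2.28e-05 = 0.
[H+] = [−0.0015 + √(0.0015² + 9.12e-05)]/2 = 4.08 × 10^-3 M
pH = −log[H+] = −log(4.08 × 10^-3) = 2.39

pH = 2.39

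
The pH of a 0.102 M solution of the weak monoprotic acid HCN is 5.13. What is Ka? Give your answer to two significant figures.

Ka = 5.4 × 10^-10

[H+] = 10^(-5.13) = 7.41 × 10^-6 M
At equilibrium [HA] = 0.102 − 7.41 × 10^-6 = 1.02 × 10^-1 M
Ka = [H+][A-]/[HA] = (7.41 × 10^-6)² / 1.02 × 10^-1 = 5.4 × 10^-10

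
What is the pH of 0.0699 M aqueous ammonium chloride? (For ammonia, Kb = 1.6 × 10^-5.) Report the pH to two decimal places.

pH = 5.18

NH4+ is the conjugate acid of the weak base NH3.
Ka = Kw/Kb = 1.0×10^-14 / 1.6 × 10^-5 = 6.25 × 10^-10
From the ICE table, Ka = x²/(0.0699 − x) = 6.25 × 10^-10.
Since Ka ≪ C₀, x ≈ √(Ka·C₀) = 6.61 × 10^-6 M.
pH = −log[H+] = −log(6.61 × 10^-6) = 5.18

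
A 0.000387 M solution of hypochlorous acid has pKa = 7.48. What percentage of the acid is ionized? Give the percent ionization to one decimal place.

0.9%

HOCl ⇌ OCl- + H+; let x = [H+] at equilibrium.
Ka = 10^(−7.48) = 3.31 × 10^-8
x ≈ √(Ka·C₀) = √(3.31 × 10^-8 × 0.000387) = 3.58 × 10^-6 M
% ionization = x/C₀ × 100% = 3.58 × 10^-6/0.000387 × 100% = 0.9%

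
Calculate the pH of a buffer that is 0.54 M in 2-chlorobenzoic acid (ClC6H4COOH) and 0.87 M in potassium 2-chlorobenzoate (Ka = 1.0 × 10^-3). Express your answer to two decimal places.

pKa = −log(1.0 × 10^-3) = 3.000
Using pH = pKa + log([base]/[acid]) with [base]/[acid] = 0.87/0.54:
pH = 3.000 + (+0.207) = 3.21

pH = 3.21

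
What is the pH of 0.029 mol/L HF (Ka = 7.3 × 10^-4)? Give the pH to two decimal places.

pH = 2.37

HF ⇌ F- + H+
Let x = [H+] at equilibrium. Ka = x²/(0.029 − x).
x is not negligible relative to C₀; solve x² + 0.00073·x − 2.12e-05 = 0.
x = (−Ka + √(Ka² + 4·Ka·C₀))/2 = 4.25 × 10^-3 M
pH = −log(4.25 × 10^-3) = 2.37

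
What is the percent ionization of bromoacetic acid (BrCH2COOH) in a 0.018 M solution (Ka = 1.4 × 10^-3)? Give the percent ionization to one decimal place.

BrCH2COOH ⇌ BrCH2COO- + H+; let x = [H+] at equilibrium.
Ka = x²/(C₀ − x); solving the quadratic gives x = 4.37 × 10^-3 M.
Fraction ionized = 4.37 × 10^-3 / 0.018 = 0.2428 → 24.3%

24.3%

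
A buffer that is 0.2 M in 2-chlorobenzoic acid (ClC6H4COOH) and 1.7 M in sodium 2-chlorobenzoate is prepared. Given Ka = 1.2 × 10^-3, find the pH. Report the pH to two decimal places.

pKa = −log(1.2 × 10^-3) = 2.921
Henderson–Hasselbalch: pH = pKa + log([ClC6H4COO-]/[ClC6H4COOH]) = 2.921 + log(1.7/0.2)
pH = 2.921 + (+0.929) = 3.85

pH = 3.85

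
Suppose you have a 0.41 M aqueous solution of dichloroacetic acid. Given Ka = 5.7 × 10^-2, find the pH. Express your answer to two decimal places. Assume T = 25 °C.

pH = 0.90

Cl2CHCOOH ⇌ Cl2CHCOO- + H+
From the ICE table, Ka = [H+]²/(0.41 − [H+]) = 5.7 × 10^-2.
Here C₀/Ka ≈ 7.19, so the small-[H+] approximation fails. Use the quadratic:
[H+] = (−Ka + √(Ka² + 4·Ka·C₀))/2 = 1.27 × 10^-1 M
pH = −log(1.27 × 10^-1) = 0.90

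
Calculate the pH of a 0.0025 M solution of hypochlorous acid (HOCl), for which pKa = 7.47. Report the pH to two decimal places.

HOCl ⇌ OCl- + H+
Ka = 10^(−7.47) = 3.39 × 10^-8
Ka = [H+]²/(0.0025 − [H+]) = 3.39 × 10^-8
Assume [H+] ≪ 0.0025: [H+] ≈ √(3.39 × 10^-8 × 0.0025) = 9.21 × 10^-6 M
pH = −log(9.21 × 10^-6) = 5.04

pH = 5.04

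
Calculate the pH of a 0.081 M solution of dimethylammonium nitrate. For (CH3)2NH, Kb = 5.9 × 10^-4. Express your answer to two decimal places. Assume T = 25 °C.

(CH3)2NH2+ is the conjugate acid of the weak base (CH3)2NH.
Ka = Kw/Kb = 1.0×10^-14 / 5.9 × 10^-4 = 1.69 × 10^-11
From the ICE table, Ka = x²/(0.081 − x) = 1.69 × 10^-11.
Since Ka ≪ C₀, x ≈ √(Ka·C₀) = 1.17 × 10^-6 M.
Check: 0.0014% ionized — well under 5%, approximation valid.
pH = −log(1.17 × 10^-6) = 5.93

pH = 5.93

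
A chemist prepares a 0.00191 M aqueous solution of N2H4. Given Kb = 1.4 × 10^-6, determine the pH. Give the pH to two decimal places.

pH = 9.71

N2H4 + H2O ⇌ N2H5+ + OH-
From the ICE table, Kb = [OH-]²/(0.00191 − [OH-]) = 1.4 × 10^-6.
Neglecting [OH-] in the denominator: [OH-] = √(1.4 × 10^-6 × 0.00191) = 5.17 × 10^-5 M
([OH-]/C₀ = 2.7% < 5%, so the approximation holds.)
pOH = −log(5.17 × 10^-5) = 4.29; pH = 14.00 − 4.29 = 9.71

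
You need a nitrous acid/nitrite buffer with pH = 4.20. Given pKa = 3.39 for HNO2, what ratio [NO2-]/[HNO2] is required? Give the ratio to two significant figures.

pH = pKa + log(r) ⇒ log(r) = 4.20 − 3.39 = +0.81
r = [NO2-]/[HNO2] = 10^(+0.81) = 6.46

ratio = 6.5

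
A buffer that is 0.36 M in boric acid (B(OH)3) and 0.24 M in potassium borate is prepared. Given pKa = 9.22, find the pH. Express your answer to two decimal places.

pH = 9.04

Henderson–Hasselbalch: pH = pKa + log([B(OH)4-]/[B(OH)3]) = 9.22 + log(0.24/0.36)
pH = 9.22 + (-0.176) = 9.04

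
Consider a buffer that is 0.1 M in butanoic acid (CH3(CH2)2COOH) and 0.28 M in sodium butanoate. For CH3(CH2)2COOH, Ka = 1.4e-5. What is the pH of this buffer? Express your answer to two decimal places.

pKa = −log(1.4 × 10^-5) = 4.854
pH = pKa + log([A⁻]/[HA]) = 4.854 + log(0.28/0.1)
pH = 4.854 + (+0.447) = 5.30

pH = 5.30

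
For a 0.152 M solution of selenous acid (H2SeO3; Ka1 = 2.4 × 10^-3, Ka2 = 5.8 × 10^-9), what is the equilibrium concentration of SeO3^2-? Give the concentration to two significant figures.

5.8 × 10^-9 M

First ionization gives [H+] ≈ [HSeO3-] = 1.79 × 10^-2 M.
Second step: Ka2 = [H+][SeO3^2-]/[HSeO3-] ≈ [SeO3^2-] (since [H+] ≈ [HSeO3-]).
So [SeO3^2-] ≈ Ka2.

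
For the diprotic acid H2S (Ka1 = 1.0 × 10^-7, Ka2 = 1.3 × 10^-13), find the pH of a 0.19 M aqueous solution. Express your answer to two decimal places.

pH = 3.86

Ka1 ≫ Ka2, so treat the first dissociation as the only significant source of H+.
Ka1 = x²/(0.19 − x) = 1.0 × 10^-7
x ≈ √(1.0 × 10^-7 × 0.19) = 1.38 × 10^-4 M
pH = −log(1.38 × 10^-4) = 3.86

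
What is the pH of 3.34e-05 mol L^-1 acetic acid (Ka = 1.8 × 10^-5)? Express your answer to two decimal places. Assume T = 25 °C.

pH = 4.77

CH3COOH ⇌ CH3COO- + H+
From the ICE table, Ka = x²/(3.34e-05 − x) = 1.8 × 10^-5.
The 5% rule fails; solving x² + Ka·x − Ka·C₀ = 0 exactly:
x = [−1.8e-05 + √(1.8e-05² + 2.4e-09)]/2 = 1.71 × 10^-5 M
pH = −log(1.71 × 10^-5) = 4.77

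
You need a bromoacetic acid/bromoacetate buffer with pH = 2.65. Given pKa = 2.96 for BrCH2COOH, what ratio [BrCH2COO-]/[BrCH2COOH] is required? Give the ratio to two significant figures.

ratio = 0.49

pH = pKa + log(r) ⇒ log(r) = 2.65 − 2.96 = -0.31
r = [BrCH2COO-]/[BrCH2COOH] = 10^(-0.31) = 0.49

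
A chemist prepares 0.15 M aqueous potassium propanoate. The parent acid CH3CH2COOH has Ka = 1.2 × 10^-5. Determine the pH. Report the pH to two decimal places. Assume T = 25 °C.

CH3CH2COO- is the conjugate base of the weak acid CH3CH2COOH.
Kb = Kw/Ka = 1.0×10^-14 / 1.2 × 10^-5 = 8.33 × 10^-10
From the ICE table, Kb = [OH-]²/(0.15 − [OH-]) = 8.33 × 10^-10.
Assume [OH-] ≪ 0.15: [OH-] ≈ √(8.33 × 10^-10 × 0.15) = 1.12 × 10^-5 M
pOH = 4.95, so pH = 14.00 − pOH = 9.05

pH = 9.05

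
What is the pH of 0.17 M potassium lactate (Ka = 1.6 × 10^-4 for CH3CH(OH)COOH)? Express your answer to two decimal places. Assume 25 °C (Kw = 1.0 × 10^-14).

CH3CH(OH)COO- is the conjugate base of the weak acid CH3CH(OH)COOH.
Kb = Kw/Ka = 1.0×10^-14 / 1.6 × 10^-4 = 6.25 × 10^-11
Let x = [OH-] at equilibrium. Kb = x²/(0.17 − x).
Since Kb ≪ C₀, x ≈ √(Kb·C₀) = 3.26 × 10^-6 M.
Check: 0.0019% ionized — well under 5%, approximation valid.
pOH = 5.49, so pH = 14.00 − pOH = 8.51

pH = 8.51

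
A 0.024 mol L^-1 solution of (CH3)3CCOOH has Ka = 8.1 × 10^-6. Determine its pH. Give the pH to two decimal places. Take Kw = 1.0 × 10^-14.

(CH3)3CCOOH ⇌ (CH3)3CCOO- + H+
From the ICE table, Ka = x²/(0.024 − x) = 8.1 × 10^-6.
Since Ka ≪ C₀, x ≈ √(Ka·C₀) = 4.41 × 10^-4 M.
Check: 1.8% ionized — well under 5%, approximation valid.
pH = −log[H+] = −log(4.41 × 10^-4) = 3.36

pH = 3.36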